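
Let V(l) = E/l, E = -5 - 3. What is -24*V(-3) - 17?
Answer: -81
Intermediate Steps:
E = -8
V(l) = -8/l
-24*V(-3) - 17 = -(-192)/(-3) - 17 = -(-192)*(-1)/3 - 17 = -24*8/3 - 17 = -64 - 17 = -81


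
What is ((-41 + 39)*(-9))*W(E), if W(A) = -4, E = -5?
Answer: -72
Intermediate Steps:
((-41 + 39)*(-9))*W(E) = ((-41 + 39)*(-9))*(-4) = -2*(-9)*(-4) = 18*(-4) = -72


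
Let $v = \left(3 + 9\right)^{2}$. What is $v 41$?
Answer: $5904$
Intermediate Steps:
$v = 144$ ($v = 12^{2} = 144$)
$v 41 = 144 \cdot 41 = 5904$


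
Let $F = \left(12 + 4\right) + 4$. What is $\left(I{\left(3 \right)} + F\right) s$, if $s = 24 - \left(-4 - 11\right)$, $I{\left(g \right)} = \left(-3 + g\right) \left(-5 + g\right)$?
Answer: $780$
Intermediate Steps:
$F = 20$ ($F = 16 + 4 = 20$)
$I{\left(g \right)} = \left(-5 + g\right) \left(-3 + g\right)$
$s = 39$ ($s = 24 - \left(-4 - 11\right) = 24 - -15 = 24 + 15 = 39$)
$\left(I{\left(3 \right)} + F\right) s = \left(\left(15 + 3^{2} - 24\right) + 20\right) 39 = \left(\left(15 + 9 - 24\right) + 20\right) 39 = \left(0 + 20\right) 39 = 20 \cdot 39 = 780$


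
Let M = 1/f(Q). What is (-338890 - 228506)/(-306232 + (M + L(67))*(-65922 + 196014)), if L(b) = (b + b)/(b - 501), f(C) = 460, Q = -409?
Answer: 14159367180/8637320929 ≈ 1.6393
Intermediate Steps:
M = 1/460 ≈ 0.0021739
L(b) = 2*b/(-501 + b) (L(b) = (2*b)/(-501 + b) = 2*b/(-501 + b))
(-338890 - 228506)/(-306232 + (M + L(67))*(-65922 + 196014)) = (-338890 - 228506)/(-306232 + (1/460 + 2*67/(-501 + 67))*(-65922 + 196014)) = -567396/(-306232 + (1/460 + 2*67/(-434))*130092) = -567396/(-306232 + (1/460 + 2*67*(-1/434))*130092) = -567396/(-306232 + (1/460 - 67/217)*130092) = -567396/(-306232 - 30603/99820*130092) = -567396/(-306232 - 995301369/24955) = -567396/(-8637320929/24955) = -567396*(-24955/8637320929) = 14159367180/8637320929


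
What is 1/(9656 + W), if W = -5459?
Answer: 1/4197 ≈ 0.00023827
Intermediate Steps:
1/(9656 + W) = 1/(9656 - 5459) = 1/4197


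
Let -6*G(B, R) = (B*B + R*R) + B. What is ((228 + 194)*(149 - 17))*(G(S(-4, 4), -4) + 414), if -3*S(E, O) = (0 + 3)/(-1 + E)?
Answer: 572767096/25 ≈ 2.2911e+7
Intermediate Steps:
S(E, O) = -1/(-1 + E) (S(E, O) = -(0 + 3)/(3*(-1 + E)) = -1/(-1 + E))
G(B, R) = -B/6 - B**2/6 - R**2/6 (G(B, R) = -((B*B + R*R) + B)/6 = -((B**2 + R**2) + B)/6 = -(B + B**2 + R**2)/6 = -B/6 - B**2/6 - R**2/6)
((228 + 194)*(149 - 17))*(G(S(-4, 4), -4) + 414) = ((228 + 194)*(149 - 17))*((-(-1)/(6*(-1 - 4)) - 1/(6*(-1 - 4)**2) - 1/6*(-4)**2) + 414) = (422*132)*((-(-1)/(6*(-5)) - (-1/(-5))**2/6 - 1/6*16) + 414) = 55704*((-(-1)*(-1)/(6*5) - (-1*(-1/5))**2/6 - 8/3) + 414) = 55704*((-1/6*1/5 - (1/5)**2/6 - 8/3) + 414) = 55704*((-1/30 - 1/6*1/25 - 8/3) + 414) = 55704*((-1/30 - 1/150 - 8/3) + 414) = 55704*(-203/75 + 414) = 55704*(30847/75) = 572767096/25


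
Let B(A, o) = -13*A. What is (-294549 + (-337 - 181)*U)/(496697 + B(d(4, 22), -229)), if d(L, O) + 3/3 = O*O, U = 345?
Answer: -473259/490418 ≈ -0.96501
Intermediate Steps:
d(L, O) = -1 + O² (d(L, O) = -1 + O*O = -1 + O²)
(-294549 + (-337 - 181)*U)/(496697 + B(d(4, 22), -229)) = (-294549 + (-337 - 181)*345)/(496697 - 13*(-1 + 22²)) = (-294549 - 518*345)/(496697 - 13*(-1 + 484)) = (-294549 - 178710)/(496697 - 13*483) = -473259/(496697 - 6279) = -473259/490418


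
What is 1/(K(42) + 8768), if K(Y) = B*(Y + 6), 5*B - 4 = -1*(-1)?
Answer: 1/8816 ≈ 0.00011343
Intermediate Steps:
B = 1 (B = ⅘ + (-1*(-1))/5 = ⅘ + (⅕)*1 = ⅘ + ⅕ = 1)
K(Y) = 6 + Y (K(Y) = 1*(Y + 6) = 1*(6 + Y) = 6 + Y)
1/(K(42) + 8768) = 1/((6 + 42) + 8768) = 1/(48 + 8768) = 1/8816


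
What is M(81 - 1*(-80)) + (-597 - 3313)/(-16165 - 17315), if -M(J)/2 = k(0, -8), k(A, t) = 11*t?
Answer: 589639/3348 ≈ 176.12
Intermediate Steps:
M(J) = 176 (M(J) = -22*(-8) = -2*(-88) = 176)
M(81 - 1*(-80)) + (-597 - 3313)/(-16165 - 17315) = 176 + (-597 - 3313)/(-16165 - 17315) = 176 - 3910/(-33480) = 176 - 3910*(-1/33480) = 176 + 391/3348 = 589639/3348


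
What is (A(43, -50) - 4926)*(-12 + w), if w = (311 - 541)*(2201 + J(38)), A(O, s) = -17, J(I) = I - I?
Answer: 2502354206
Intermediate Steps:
J(I) = 0
w = -506230 (w = (311 - 541)*(2201 + 0) = -230*2201 = -506230)
(A(43, -50) - 4926)*(-12 + w) = (-17 - 4926)*(-12 - 506230) = -4943*(-506242) = 2502354206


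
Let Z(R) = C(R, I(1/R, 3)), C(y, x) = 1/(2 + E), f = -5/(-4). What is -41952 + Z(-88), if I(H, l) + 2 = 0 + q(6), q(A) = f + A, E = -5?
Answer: -125857/3 ≈ -41952.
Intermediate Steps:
f = 5/4 (f = -5*(-¼) = 5/4 ≈ 1.2500)
q(A) = 5/4 + A
I(H, l) = 21/4 (I(H, l) = -2 + (0 + (5/4 + 6)) = -2 + (0 + 29/4) = -2 + 29/4 = 21/4)
C(y, x) = -⅓ (C(y, x) = 1/(2 - 5) = 1/(-3) = -⅓)
Z(R) = -⅓
-41952 + Z(-88) = -41952 - ⅓ = -125857/3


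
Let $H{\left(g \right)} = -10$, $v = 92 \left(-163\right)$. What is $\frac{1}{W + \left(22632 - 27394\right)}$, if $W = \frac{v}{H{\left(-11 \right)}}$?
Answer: $- \frac{5}{16312} \approx -0.00030652$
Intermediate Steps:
$v = -14996$
$W = \frac{7498}{5}$ ($W = - \frac{14996}{-10} = \left(-14996\right) \left(- \frac{1}{10}\right) = \frac{7498}{5} \approx 1499.6$)
$\frac{1}{W + \left(22632 - 27394\right)} = \frac{1}{\frac{7498}{5} + \left(22632 - 27394\right)} = \frac{1}{\frac{7498}{5} - 4762} = \frac{1}{- \frac{16312}{5}} = - \frac{5}{16312}$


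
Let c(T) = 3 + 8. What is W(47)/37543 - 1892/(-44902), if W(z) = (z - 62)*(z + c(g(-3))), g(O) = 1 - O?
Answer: 1453028/76625263 ≈ 0.018963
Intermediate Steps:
c(T) = 11
W(z) = (-62 + z)*(11 + z) (W(z) = (z - 62)*(z + 11) = (-62 + z)*(11 + z))
W(47)/37543 - 1892/(-44902) = (-682 + 47² - 51*47)/37543 - 1892/(-44902) = (-682 + 2209 - 2397)*(1/37543) - 1892*(-1/44902) = -870*1/37543 + 86/2041 = -870/37543 + 86/2041 = 1453028/76625263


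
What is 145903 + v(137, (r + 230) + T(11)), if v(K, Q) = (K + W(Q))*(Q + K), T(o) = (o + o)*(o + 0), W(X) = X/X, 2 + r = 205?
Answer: 257959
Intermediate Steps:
r = 203 (r = -2 + 205 = 203)
W(X) = 1
T(o) = 2*o² (T(o) = (2*o)*o = 2*o²)
v(K, Q) = (1 + K)*(K + Q) (v(K, Q) = (K + 1)*(Q + K) = (1 + K)*(K + Q))
145903 + v(137, (r + 230) + T(11)) = 145903 + (137 + ((203 + 230) + 2*11²) + 137² + 137*((203 + 230) + 2*11²)) = 145903 + (137 + (433 + 2*121) + 18769 + 137*(433 + 2*121)) = 145903 + (137 + (433 + 242) + 18769 + 137*(433 + 242)) = 145903 + (137 + 675 + 18769 + 137*675) = 145903 + (137 + 675 + 18769 + 92475) = 145903 + 112056 = 257959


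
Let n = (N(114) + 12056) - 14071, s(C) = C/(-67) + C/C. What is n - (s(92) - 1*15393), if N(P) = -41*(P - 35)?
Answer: 679338/67 ≈ 10139.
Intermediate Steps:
N(P) = 1435 - 41*P (N(P) = -41*(-35 + P) = 1435 - 41*P)
s(C) = 1 - C/67 (s(C) = C*(-1/67) + 1 = -C/67 + 1 = 1 - C/67)
n = -5254 (n = ((1435 - 41*114) + 12056) - 14071 = ((1435 - 4674) + 12056) - 14071 = (-3239 + 12056) - 14071 = 8817 - 14071 = -5254)
n - (s(92) - 1*15393) = -5254 - ((1 - 1/67*92) - 1*15393) = -5254 - ((1 - 92/67) - 15393) = -5254 - (-25/67 - 15393) = -5254 - 1*(-1031356/67) = -5254 + 1031356/67 = 679338/67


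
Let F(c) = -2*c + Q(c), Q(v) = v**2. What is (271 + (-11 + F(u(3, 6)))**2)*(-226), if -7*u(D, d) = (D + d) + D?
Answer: -158697200/2401 ≈ -66096.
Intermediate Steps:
u(D, d) = -2*D/7 - d/7 (u(D, d) = -((D + d) + D)/7 = -(d + 2*D)/7 = -2*D/7 - d/7)
F(c) = c**2 - 2*c (F(c) = -2*c + c**2 = c**2 - 2*c)
(271 + (-11 + F(u(3, 6)))**2)*(-226) = (271 + (-11 + (-2/7*3 - 1/7*6)*(-2 + (-2/7*3 - 1/7*6)))**2)*(-226) = (271 + (-11 + (-6/7 - 6/7)*(-2 + (-6/7 - 6/7)))**2)*(-226) = (271 + (-11 - 12*(-2 - 12/7)/7)**2)*(-226) = (271 + (-11 - 12/7*(-26/7))**2)*(-226) = (271 + (-11 + 312/49)**2)*(-226) = (271 + (-227/49)**2)*(-226) = (271 + 51529/2401)*(-226) = (702200/2401)*(-226) = -158697200/2401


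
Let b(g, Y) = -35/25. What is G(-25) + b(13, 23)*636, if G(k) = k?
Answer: -4577/5 ≈ -915.40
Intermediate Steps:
b(g, Y) = -7/5 (b(g, Y) = -35*1/25 = -7/5)
G(-25) + b(13, 23)*636 = -25 - 7/5*636 = -25 - 4452/5 = -4577/5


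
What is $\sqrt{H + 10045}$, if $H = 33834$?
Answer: $\sqrt{43879} \approx 209.47$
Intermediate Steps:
$\sqrt{H + 10045} = \sqrt{33834 + 10045} = \sqrt{43879}$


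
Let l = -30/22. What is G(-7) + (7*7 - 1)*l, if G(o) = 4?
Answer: -676/11 ≈ -61.455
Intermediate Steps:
l = -15/11 (l = -30*1/22 = -15/11 ≈ -1.3636)
G(-7) + (7*7 - 1)*l = 4 + (7*7 - 1)*(-15/11) = 4 + (49 - 1)*(-15/11) = 4 + 48*(-15/11) = 4 - 720/11 = -676/11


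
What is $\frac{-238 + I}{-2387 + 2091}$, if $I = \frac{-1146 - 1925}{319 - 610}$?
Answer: $\frac{66187}{86136} \approx 0.7684$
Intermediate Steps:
$I = \frac{3071}{291}$ ($I = - \frac{3071}{-291} = \left(-3071\right) \left(- \frac{1}{291}\right) = \frac{3071}{291} \approx 10.553$)
$\frac{-238 + I}{-2387 + 2091} = \frac{-238 + \frac{3071}{291}}{-2387 + 2091} = - \frac{66187}{291 \left(-296\right)} = \left(- \frac{66187}{291}\right) \left(- \frac{1}{296}\right) = \frac{66187}{86136}$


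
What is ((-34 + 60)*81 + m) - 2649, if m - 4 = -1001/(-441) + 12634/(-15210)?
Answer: -28617049/53235 ≈ -537.56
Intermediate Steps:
m = 289556/53235 (m = 4 + (-1001/(-441) + 12634/(-15210)) = 4 + (-1001*(-1/441) + 12634*(-1/15210)) = 4 + (143/63 - 6317/7605) = 4 + 76616/53235 = 289556/53235 ≈ 5.4392)
((-34 + 60)*81 + m) - 2649 = ((-34 + 60)*81 + 289556/53235) - 2649 = (26*81 + 289556/53235) - 2649 = (2106 + 289556/53235) - 2649 = 112402466/53235 - 2649 = -28617049/53235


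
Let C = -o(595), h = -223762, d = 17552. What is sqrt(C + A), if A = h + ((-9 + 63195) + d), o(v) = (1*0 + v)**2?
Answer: I*sqrt(497049) ≈ 705.02*I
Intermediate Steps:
o(v) = v**2 (o(v) = (0 + v)**2 = v**2)
A = -143024 (A = -223762 + ((-9 + 63195) + 17552) = -223762 + (63186 + 17552) = -223762 + 80738 = -143024)
C = -354025 (C = -1*595**2 = -1*354025 = -354025)
sqrt(C + A) = sqrt(-354025 - 143024) = sqrt(-497049) = I*sqrt(497049)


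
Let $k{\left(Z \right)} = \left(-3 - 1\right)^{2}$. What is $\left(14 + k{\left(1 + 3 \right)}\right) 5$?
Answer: $150$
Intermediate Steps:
$k{\left(Z \right)} = 16$ ($k{\left(Z \right)} = \left(-4\right)^{2} = 16$)
$\left(14 + k{\left(1 + 3 \right)}\right) 5 = \left(14 + 16\right) 5 = 30 \cdot 5 = 150$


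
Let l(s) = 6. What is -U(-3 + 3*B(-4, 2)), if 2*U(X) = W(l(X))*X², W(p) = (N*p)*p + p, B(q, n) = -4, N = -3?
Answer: 11475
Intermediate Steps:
W(p) = p - 3*p² (W(p) = (-3*p)*p + p = -3*p² + p = p - 3*p²)
U(X) = -51*X² (U(X) = ((6*(1 - 3*6))*X²)/2 = ((6*(1 - 18))*X²)/2 = ((6*(-17))*X²)/2 = (-102*X²)/2 = -51*X²)
-U(-3 + 3*B(-4, 2)) = -(-51)*(-3 + 3*(-4))² = -(-51)*(-3 - 12)² = -(-51)*(-15)² = -(-51)*225 = -1*(-11475) = 11475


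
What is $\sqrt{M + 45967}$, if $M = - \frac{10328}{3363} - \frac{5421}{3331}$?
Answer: $\frac{14 \sqrt{29427183395302830}}{11202153} \approx 214.39$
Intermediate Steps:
$M = - \frac{52633391}{11202153}$ ($M = \left(-10328\right) \frac{1}{3363} - \frac{5421}{3331} = - \frac{10328}{3363} - \frac{5421}{3331} = - \frac{52633391}{11202153} \approx -4.6985$)
$\sqrt{M + 45967} = \sqrt{- \frac{52633391}{11202153} + 45967} = \sqrt{\frac{514876733560}{11202153}} = \frac{14 \sqrt{29427183395302830}}{11202153}$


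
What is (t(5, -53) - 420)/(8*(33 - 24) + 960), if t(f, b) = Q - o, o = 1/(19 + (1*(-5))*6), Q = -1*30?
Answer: -4949/11352 ≈ -0.43596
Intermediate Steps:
Q = -30
o = -1/11 (o = 1/(19 - 5*6) = 1/(19 - 30) = 1/(-11) = -1/11 ≈ -0.090909)
t(f, b) = -329/11 (t(f, b) = -30 - 1*(-1/11) = -30 + 1/11 = -329/11)
(t(5, -53) - 420)/(8*(33 - 24) + 960) = (-329/11 - 420)/(8*(33 - 24) + 960) = -4949/(11*(8*9 + 960)) = -4949/(11*(72 + 960)) = -4949/11/1032 = -4949/11*1/1032 = -4949/11352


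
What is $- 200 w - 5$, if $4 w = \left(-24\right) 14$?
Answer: $16795$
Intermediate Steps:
$w = -84$ ($w = \frac{\left(-24\right) 14}{4} = \frac{1}{4} \left(-336\right) = -84$)
$- 200 w - 5 = \left(-200\right) \left(-84\right) - 5 = 16800 - 5 = 16795$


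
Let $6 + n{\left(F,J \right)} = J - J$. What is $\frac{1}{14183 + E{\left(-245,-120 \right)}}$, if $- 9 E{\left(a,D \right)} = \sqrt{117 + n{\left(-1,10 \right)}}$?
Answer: $\frac{382941}{5431252166} + \frac{3 \sqrt{111}}{5431252166} \approx 7.0513 \cdot 10^{-5}$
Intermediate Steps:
$n{\left(F,J \right)} = -6$ ($n{\left(F,J \right)} = -6 + \left(J - J\right) = -6 + 0 = -6$)
$E{\left(a,D \right)} = - \frac{\sqrt{111}}{9}$ ($E{\left(a,D \right)} = - \frac{\sqrt{117 - 6}}{9} = - \frac{\sqrt{111}}{9}$)
$\frac{1}{14183 + E{\left(-245,-120 \right)}} = \frac{1}{14183 - \frac{\sqrt{111}}{9}}$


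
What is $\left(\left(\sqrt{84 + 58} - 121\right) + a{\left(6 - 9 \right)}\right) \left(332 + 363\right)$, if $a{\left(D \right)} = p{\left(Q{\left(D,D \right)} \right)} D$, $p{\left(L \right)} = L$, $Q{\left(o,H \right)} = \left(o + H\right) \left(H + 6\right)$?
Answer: $-46565 + 695 \sqrt{142} \approx -38283.0$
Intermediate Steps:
$Q{\left(o,H \right)} = \left(6 + H\right) \left(H + o\right)$ ($Q{\left(o,H \right)} = \left(H + o\right) \left(6 + H\right) = \left(6 + H\right) \left(H + o\right)$)
$a{\left(D \right)} = D \left(2 D^{2} + 12 D\right)$ ($a{\left(D \right)} = \left(D^{2} + 6 D + 6 D + D D\right) D = \left(D^{2} + 6 D + 6 D + D^{2}\right) D = \left(2 D^{2} + 12 D\right) D = D \left(2 D^{2} + 12 D\right)$)
$\left(\left(\sqrt{84 + 58} - 121\right) + a{\left(6 - 9 \right)}\right) \left(332 + 363\right) = \left(\left(\sqrt{84 + 58} - 121\right) + 2 \left(6 - 9\right)^{2} \left(6 + \left(6 - 9\right)\right)\right) \left(332 + 363\right) = \left(\left(\sqrt{142} - 121\right) + 2 \left(-3\right)^{2} \left(6 - 3\right)\right) 695 = \left(\left(-121 + \sqrt{142}\right) + 2 \cdot 9 \cdot 3\right) 695 = \left(\left(-121 + \sqrt{142}\right) + 54\right) 695 = \left(-67 + \sqrt{142}\right) 695 = -46565 + 695 \sqrt{142}$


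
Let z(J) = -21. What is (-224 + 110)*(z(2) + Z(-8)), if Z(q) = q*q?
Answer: -4902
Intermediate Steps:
Z(q) = q**2
(-224 + 110)*(z(2) + Z(-8)) = (-224 + 110)*(-21 + (-8)**2) = -114*(-21 + 64) = -114*43 = -4902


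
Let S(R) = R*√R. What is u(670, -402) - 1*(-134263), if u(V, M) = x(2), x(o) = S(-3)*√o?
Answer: 134263 - 3*I*√6 ≈ 1.3426e+5 - 7.3485*I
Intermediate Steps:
S(R) = R^(3/2)
x(o) = -3*I*√3*√o (x(o) = (-3)^(3/2)*√o = (-3*I*√3)*√o = -3*I*√3*√o)
u(V, M) = -3*I*√6 (u(V, M) = -3*I*√3*√2 = -3*I*√6)
u(670, -402) - 1*(-134263) = -3*I*√6 - 1*(-134263) = -3*I*√6 + 134263 = 134263 - 3*I*√6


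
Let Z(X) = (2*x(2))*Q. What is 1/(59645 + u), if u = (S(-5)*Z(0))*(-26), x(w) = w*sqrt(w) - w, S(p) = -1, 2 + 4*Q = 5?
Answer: 59567/3548215321 - 78*sqrt(2)/3548215321 ≈ 1.6757e-5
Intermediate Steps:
Q = 3/4 (Q = -1/2 + (1/4)*5 = -1/2 + 5/4 = 3/4 ≈ 0.75000)
x(w) = w**(3/2) - w
Z(X) = -3 + 3*sqrt(2) (Z(X) = (2*(2**(3/2) - 1*2))*(3/4) = (2*(2*sqrt(2) - 2))*(3/4) = (2*(-2 + 2*sqrt(2)))*(3/4) = (-4 + 4*sqrt(2))*(3/4) = -3 + 3*sqrt(2))
u = -78 + 78*sqrt(2) (u = -(-3 + 3*sqrt(2))*(-26) = (3 - 3*sqrt(2))*(-26) = -78 + 78*sqrt(2) ≈ 32.309)
1/(59645 + u) = 1/(59645 + (-78 + 78*sqrt(2))) = 1/(59567 + 78*sqrt(2))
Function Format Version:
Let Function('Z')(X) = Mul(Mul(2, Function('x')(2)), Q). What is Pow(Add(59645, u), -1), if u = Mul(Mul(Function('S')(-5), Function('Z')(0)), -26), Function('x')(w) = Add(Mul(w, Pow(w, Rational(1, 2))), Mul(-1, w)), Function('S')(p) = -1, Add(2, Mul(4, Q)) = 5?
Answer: Add(Rational(59567, 3548215321), Mul(Rational(-78, 3548215321), Pow(2, Rational(1, 2)))) ≈ 1.6757e-5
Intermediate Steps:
Q = Rational(3, 4) (Q = Add(Rational(-1, 2), Mul(Rational(1, 4), 5)) = Add(Rational(-1, 2), Rational(5, 4)) = Rational(3, 4) ≈ 0.75000)
Function('x')(w) = Add(Pow(w, Rational(3, 2)), Mul(-1, w))
Function('Z')(X) = Add(-3, Mul(3, Pow(2, Rational(1, 2)))) (Function('Z')(X) = Mul(Mul(2, Add(Pow(2, Rational(3, 2)), Mul(-1, 2))), Rational(3, 4)) = Mul(Mul(2, Add(Mul(2, Pow(2, Rational(1, 2))), -2)), Rational(3, 4)) = Mul(Mul(2, Add(-2, Mul(2, Pow(2, Rational(1, 2))))), Rational(3, 4)) = Mul(Add(-4, Mul(4, Pow(2, Rational(1, 2)))), Rational(3, 4)) = Add(-3, Mul(3, Pow(2, Rational(1, 2)))))
u = Add(-78, Mul(78, Pow(2, Rational(1, 2)))) (u = Mul(Mul(-1, Add(-3, Mul(3, Pow(2, Rational(1, 2))))), -26) = Mul(Add(3, Mul(-3, Pow(2, Rational(1, 2)))), -26) = Add(-78, Mul(78, Pow(2, Rational(1, 2)))) ≈ 32.309)
Pow(Add(59645, u), -1) = Pow(Add(59645, Add(-78, Mul(78, Pow(2, Rational(1, 2))))), -1) = Pow(Add(59567, Mul(78, Pow(2, Rational(1, 2)))), -1)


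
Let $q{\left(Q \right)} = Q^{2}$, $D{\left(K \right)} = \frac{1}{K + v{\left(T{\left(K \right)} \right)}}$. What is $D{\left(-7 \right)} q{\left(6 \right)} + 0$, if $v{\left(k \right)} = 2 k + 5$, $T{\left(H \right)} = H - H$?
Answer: $-18$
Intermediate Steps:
$T{\left(H \right)} = 0$
$v{\left(k \right)} = 5 + 2 k$
$D{\left(K \right)} = \frac{1}{5 + K}$ ($D{\left(K \right)} = \frac{1}{K + \left(5 + 2 \cdot 0\right)} = \frac{1}{K + \left(5 + 0\right)} = \frac{1}{K + 5} = \frac{1}{5 + K}$)
$D{\left(-7 \right)} q{\left(6 \right)} + 0 = \frac{6^{2}}{5 - 7} + 0 = \frac{1}{-2} \cdot 36 + 0 = \left(- \frac{1}{2}\right) 36 + 0 = -18 + 0 = -18$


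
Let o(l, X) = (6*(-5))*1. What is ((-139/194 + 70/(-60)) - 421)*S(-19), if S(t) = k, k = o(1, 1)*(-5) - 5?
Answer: -17843555/291 ≈ -61318.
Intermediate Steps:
o(l, X) = -30 (o(l, X) = -30*1 = -30)
k = 145 (k = -30*(-5) - 5 = 150 - 5 = 145)
S(t) = 145
((-139/194 + 70/(-60)) - 421)*S(-19) = ((-139/194 + 70/(-60)) - 421)*145 = ((-139*1/194 + 70*(-1/60)) - 421)*145 = ((-139/194 - 7/6) - 421)*145 = (-548/291 - 421)*145 = -123059/291*145 = -17843555/291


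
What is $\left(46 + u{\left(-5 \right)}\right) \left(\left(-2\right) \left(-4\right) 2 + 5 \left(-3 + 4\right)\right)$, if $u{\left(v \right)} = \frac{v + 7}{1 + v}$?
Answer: $\frac{1911}{2} \approx 955.5$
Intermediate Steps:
$u{\left(v \right)} = \frac{7 + v}{1 + v}$
$\left(46 + u{\left(-5 \right)}\right) \left(\left(-2\right) \left(-4\right) 2 + 5 \left(-3 + 4\right)\right) = \left(46 + \frac{7 - 5}{1 - 5}\right) \left(\left(-2\right) \left(-4\right) 2 + 5 \left(-3 + 4\right)\right) = \left(46 + \frac{1}{-4} \cdot 2\right) \left(8 \cdot 2 + 5 \cdot 1\right) = \left(46 - \frac{1}{2}\right) \left(16 + 5\right) = \left(46 - \frac{1}{2}\right) 21 = \frac{91}{2} \cdot 21 = \frac{1911}{2}$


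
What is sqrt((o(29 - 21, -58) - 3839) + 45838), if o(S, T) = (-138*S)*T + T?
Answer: sqrt(105973) ≈ 325.54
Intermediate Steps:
o(S, T) = T - 138*S*T (o(S, T) = -138*S*T + T = T - 138*S*T)
sqrt((o(29 - 21, -58) - 3839) + 45838) = sqrt((-58*(1 - 138*(29 - 21)) - 3839) + 45838) = sqrt((-58*(1 - 138*8) - 3839) + 45838) = sqrt((-58*(1 - 1104) - 3839) + 45838) = sqrt((-58*(-1103) - 3839) + 45838) = sqrt((63974 - 3839) + 45838) = sqrt(60135 + 45838) = sqrt(105973)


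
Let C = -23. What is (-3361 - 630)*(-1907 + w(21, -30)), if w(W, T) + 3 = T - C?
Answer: 7650747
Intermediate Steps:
w(W, T) = 20 + T (w(W, T) = -3 + (T - 1*(-23)) = -3 + (T + 23) = -3 + (23 + T) = 20 + T)
(-3361 - 630)*(-1907 + w(21, -30)) = (-3361 - 630)*(-1907 + (20 - 30)) = -3991*(-1907 - 10) = -3991*(-1917) = 7650747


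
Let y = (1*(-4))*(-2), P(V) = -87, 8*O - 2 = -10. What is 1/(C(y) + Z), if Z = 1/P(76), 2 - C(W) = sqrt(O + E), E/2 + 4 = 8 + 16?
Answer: -15051/265262 - 7569*sqrt(39)/265262 ≈ -0.23494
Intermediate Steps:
O = -1 (O = 1/4 + (1/8)*(-10) = 1/4 - 5/4 = -1)
E = 40 (E = -8 + 2*(8 + 16) = -8 + 2*24 = -8 + 48 = 40)
y = 8 (y = -4*(-2) = 8)
C(W) = 2 - sqrt(39) (C(W) = 2 - sqrt(-1 + 40) = 2 - sqrt(39))
Z = -1/87 (Z = 1/(-87) = -1/87 ≈ -0.011494)
1/(C(y) + Z) = 1/((2 - sqrt(39)) - 1/87) = 1/(173/87 - sqrt(39))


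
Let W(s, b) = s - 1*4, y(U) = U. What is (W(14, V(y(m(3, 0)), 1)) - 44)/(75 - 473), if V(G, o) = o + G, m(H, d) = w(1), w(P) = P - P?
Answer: 17/199 ≈ 0.085427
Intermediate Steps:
w(P) = 0
m(H, d) = 0
V(G, o) = G + o
W(s, b) = -4 + s (W(s, b) = s - 4 = -4 + s)
(W(14, V(y(m(3, 0)), 1)) - 44)/(75 - 473) = ((-4 + 14) - 44)/(75 - 473) = (10 - 44)/(-398) = -34*(-1/398) = 17/199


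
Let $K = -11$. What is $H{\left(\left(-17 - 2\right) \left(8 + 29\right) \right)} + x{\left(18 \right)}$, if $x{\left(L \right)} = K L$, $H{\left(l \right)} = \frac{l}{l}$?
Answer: $-197$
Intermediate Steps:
$H{\left(l \right)} = 1$
$x{\left(L \right)} = - 11 L$
$H{\left(\left(-17 - 2\right) \left(8 + 29\right) \right)} + x{\left(18 \right)} = 1 - 198 = -197$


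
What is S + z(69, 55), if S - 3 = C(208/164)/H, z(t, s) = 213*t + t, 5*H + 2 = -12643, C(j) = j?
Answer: 1531382789/103689 ≈ 14769.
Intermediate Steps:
H = -2529 (H = -2/5 + (1/5)*(-12643) = -2/5 - 12643/5 = -2529)
z(t, s) = 214*t
S = 311015/103689 (S = 3 + (208/164)/(-2529) = 3 + (208*(1/164))*(-1/2529) = 3 + (52/41)*(-1/2529) = 3 - 52/103689 = 311015/103689 ≈ 2.9995)
S + z(69, 55) = 311015/103689 + 214*69 = 311015/103689 + 14766 = 1531382789/103689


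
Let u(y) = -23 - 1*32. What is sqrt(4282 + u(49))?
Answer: sqrt(4227) ≈ 65.015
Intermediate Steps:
u(y) = -55 (u(y) = -23 - 32 = -55)
sqrt(4282 + u(49)) = sqrt(4282 - 55) = sqrt(4227)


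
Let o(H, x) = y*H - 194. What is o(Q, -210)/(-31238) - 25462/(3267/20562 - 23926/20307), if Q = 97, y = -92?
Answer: 7907562668100709/316562502677 ≈ 24979.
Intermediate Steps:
o(H, x) = -194 - 92*H (o(H, x) = -92*H - 194 = -194 - 92*H)
o(Q, -210)/(-31238) - 25462/(3267/20562 - 23926/20307) = (-194 - 92*97)/(-31238) - 25462/(3267/20562 - 23926/20307) = (-194 - 8924)*(-1/31238) - 25462/(3267*(1/20562) - 23926*1/20307) = -9118*(-1/31238) - 25462/(1089/6854 - 3418/2901) = 4559/15619 - 25462/(-20267783/19883454) = 4559/15619 - 25462*(-19883454/20267783) = 4559/15619 + 506272505748/20267783 = 7907562668100709/316562502677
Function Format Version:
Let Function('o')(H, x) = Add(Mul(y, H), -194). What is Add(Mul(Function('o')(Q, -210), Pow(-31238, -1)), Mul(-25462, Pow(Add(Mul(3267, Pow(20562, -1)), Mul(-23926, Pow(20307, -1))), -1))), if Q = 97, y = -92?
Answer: Rational(7907562668100709, 316562502677) ≈ 24979.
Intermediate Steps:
Function('o')(H, x) = Add(-194, Mul(-92, H)) (Function('o')(H, x) = Add(Mul(-92, H), -194) = Add(-194, Mul(-92, H)))
Add(Mul(Function('o')(Q, -210), Pow(-31238, -1)), Mul(-25462, Pow(Add(Mul(3267, Pow(20562, -1)), Mul(-23926, Pow(20307, -1))), -1))) = Add(Mul(Add(-194, Mul(-92, 97)), Pow(-31238, -1)), Mul(-25462, Pow(Add(Mul(3267, Pow(20562, -1)), Mul(-23926, Pow(20307, -1))), -1))) = Add(Mul(Add(-194, -8924), Rational(-1, 31238)), Mul(-25462, Pow(Add(Mul(3267, Rational(1, 20562)), Mul(-23926, Rational(1, 20307))), -1))) = Add(Mul(-9118, Rational(-1, 31238)), Mul(-25462, Pow(Add(Rational(1089, 6854), Rational(-3418, 2901)), -1))) = Add(Rational(4559, 15619), Mul(-25462, Pow(Rational(-20267783, 19883454), -1))) = Add(Rational(4559, 15619), Mul(-25462, Rational(-19883454, 20267783))) = Add(Rational(4559, 15619), Rational(506272505748, 20267783)) = Rational(7907562668100709, 316562502677)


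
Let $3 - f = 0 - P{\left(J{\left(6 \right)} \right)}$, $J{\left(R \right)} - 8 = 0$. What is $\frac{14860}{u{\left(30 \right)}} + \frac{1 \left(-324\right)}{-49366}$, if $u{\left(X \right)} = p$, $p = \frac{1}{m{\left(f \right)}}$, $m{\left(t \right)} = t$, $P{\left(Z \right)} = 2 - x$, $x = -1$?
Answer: $\frac{2200736442}{24683} \approx 89160.0$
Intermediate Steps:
$J{\left(R \right)} = 8$ ($J{\left(R \right)} = 8 + 0 = 8$)
$P{\left(Z \right)} = 3$ ($P{\left(Z \right)} = 2 - -1 = 2 + 1 = 3$)
$f = 6$ ($f = 3 - \left(0 - 3\right) = 3 - -3 = 3 + 3 = 6$)
$p = \frac{1}{6} \approx 0.16667$
$u{\left(X \right)} = \frac{1}{6}$
$\frac{14860}{u{\left(30 \right)}} + \frac{1 \left(-324\right)}{-49366} = 14860 \frac{1}{\frac{1}{6}} + \frac{1 \left(-324\right)}{-49366} = 14860 \cdot 6 - - \frac{162}{24683} = 89160 + \frac{162}{24683} = \frac{2200736442}{24683}$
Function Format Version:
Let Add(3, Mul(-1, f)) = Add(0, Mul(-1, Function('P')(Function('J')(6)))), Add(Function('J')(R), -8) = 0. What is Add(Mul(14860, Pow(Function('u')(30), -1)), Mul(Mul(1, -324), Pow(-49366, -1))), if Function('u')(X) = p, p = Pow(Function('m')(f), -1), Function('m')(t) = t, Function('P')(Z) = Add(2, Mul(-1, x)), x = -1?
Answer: Rational(2200736442, 24683) ≈ 89160.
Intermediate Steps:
Function('J')(R) = 8 (Function('J')(R) = Add(8, 0) = 8)
Function('P')(Z) = 3 (Function('P')(Z) = Add(2, Mul(-1, -1)) = Add(2, 1) = 3)
f = 6 (f = Add(3, Mul(-1, Add(0, Mul(-1, 3)))) = Add(3, Mul(-1, Add(0, -3))) = Add(3, Mul(-1, -3)) = Add(3, 3) = 6)
p = Rational(1, 6) (p = Pow(6, -1) = Rational(1, 6) ≈ 0.16667)
Function('u')(X) = Rational(1, 6)
Add(Mul(14860, Pow(Function('u')(30), -1)), Mul(Mul(1, -324), Pow(-49366, -1))) = Add(Mul(14860, Pow(Rational(1, 6), -1)), Mul(Mul(1, -324), Pow(-49366, -1))) = Add(Mul(14860, 6), Mul(-324, Rational(-1, 49366))) = Add(89160, Rational(162, 24683)) = Rational(2200736442, 24683)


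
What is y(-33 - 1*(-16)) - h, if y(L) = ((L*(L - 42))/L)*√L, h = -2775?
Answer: 2775 - 59*I*√17 ≈ 2775.0 - 243.26*I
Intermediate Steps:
y(L) = √L*(-42 + L) (y(L) = ((L*(-42 + L))/L)*√L = (-42 + L)*√L = √L*(-42 + L))
y(-33 - 1*(-16)) - h = √(-33 - 1*(-16))*(-42 + (-33 - 1*(-16))) - 1*(-2775) = √(-33 + 16)*(-42 + (-33 + 16)) + 2775 = √(-17)*(-42 - 17) + 2775 = (I*√17)*(-59) + 2775 = -59*I*√17 + 2775 = 2775 - 59*I*√17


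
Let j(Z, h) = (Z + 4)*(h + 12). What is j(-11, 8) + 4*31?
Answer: -16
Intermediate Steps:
j(Z, h) = (4 + Z)*(12 + h)
j(-11, 8) + 4*31 = (48 + 4*8 + 12*(-11) - 11*8) + 4*31 = (48 + 32 - 132 - 88) + 124 = -140 + 124 = -16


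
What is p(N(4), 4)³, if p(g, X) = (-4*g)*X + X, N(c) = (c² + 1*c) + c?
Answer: -54872000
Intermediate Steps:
N(c) = c² + 2*c (N(c) = (c² + c) + c = (c + c²) + c = c² + 2*c)
p(g, X) = X - 4*X*g (p(g, X) = -4*X*g + X = X - 4*X*g)
p(N(4), 4)³ = (4*(1 - 16*(2 + 4)))³ = (4*(1 - 16*6))³ = (4*(1 - 4*24))³ = (4*(1 - 96))³ = (4*(-95))³ = (-380)³ = -54872000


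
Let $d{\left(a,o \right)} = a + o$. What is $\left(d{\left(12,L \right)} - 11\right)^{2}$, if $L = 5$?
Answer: $36$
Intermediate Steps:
$\left(d{\left(12,L \right)} - 11\right)^{2} = \left(\left(12 + 5\right) - 11\right)^{2} = \left(17 - 11\right)^{2} = 6^{2} = 36$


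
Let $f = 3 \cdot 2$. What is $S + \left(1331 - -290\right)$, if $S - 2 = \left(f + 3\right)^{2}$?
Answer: $1704$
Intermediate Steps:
$f = 6$
$S = 83$ ($S = 2 + \left(6 + 3\right)^{2} = 2 + 9^{2} = 2 + 81 = 83$)
$S + \left(1331 - -290\right) = 83 + \left(1331 - -290\right) = 83 + \left(1331 + 290\right) = 83 + 1621 = 1704$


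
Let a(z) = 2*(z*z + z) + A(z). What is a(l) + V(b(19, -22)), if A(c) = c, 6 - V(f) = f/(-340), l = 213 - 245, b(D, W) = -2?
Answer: 332859/170 ≈ 1958.0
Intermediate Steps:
l = -32
V(f) = 6 + f/340 (V(f) = 6 - f/(-340) = 6 - f*(-1)/340 = 6 - (-1)*f/340 = 6 + f/340)
a(z) = 2*z**2 + 3*z (a(z) = 2*(z*z + z) + z = 2*(z**2 + z) + z = 2*(z + z**2) + z = (2*z + 2*z**2) + z = 2*z**2 + 3*z)
a(l) + V(b(19, -22)) = -32*(3 + 2*(-32)) + (6 + (1/340)*(-2)) = -32*(3 - 64) + (6 - 1/170) = -32*(-61) + 1019/170 = 1952 + 1019/170 = 332859/170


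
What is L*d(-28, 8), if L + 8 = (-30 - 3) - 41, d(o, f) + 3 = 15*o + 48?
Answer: 30750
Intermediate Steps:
d(o, f) = 45 + 15*o (d(o, f) = -3 + (15*o + 48) = -3 + (48 + 15*o) = 45 + 15*o)
L = -82 (L = -8 + ((-30 - 3) - 41) = -8 + (-33 - 41) = -8 - 74 = -82)
L*d(-28, 8) = -82*(45 + 15*(-28)) = -82*(45 - 420) = -82*(-375) = 30750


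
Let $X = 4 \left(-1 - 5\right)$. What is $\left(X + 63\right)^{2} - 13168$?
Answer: $-11647$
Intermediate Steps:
$X = -24$ ($X = 4 \left(-6\right) = -24$)
$\left(X + 63\right)^{2} - 13168 = \left(-24 + 63\right)^{2} - 13168 = 39^{2} - 13168 = 1521 - 13168 = -11647$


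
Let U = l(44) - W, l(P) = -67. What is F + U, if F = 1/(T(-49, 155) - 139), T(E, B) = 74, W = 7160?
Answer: -469756/65 ≈ -7227.0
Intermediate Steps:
U = -7227 (U = -67 - 1*7160 = -67 - 7160 = -7227)
F = -1/65 (F = 1/(74 - 139) = 1/(-65) = -1/65 ≈ -0.015385)
F + U = -1/65 - 7227 = -469756/65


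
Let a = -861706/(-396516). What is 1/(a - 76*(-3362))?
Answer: 198258/50657728949 ≈ 3.9137e-6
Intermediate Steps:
a = 430853/198258 (a = -861706*(-1/396516) = 430853/198258 ≈ 2.1732)
1/(a - 76*(-3362)) = 1/(430853/198258 - 76*(-3362)) = 1/(430853/198258 + 255512) = 1/(50657728949/198258) = 198258/50657728949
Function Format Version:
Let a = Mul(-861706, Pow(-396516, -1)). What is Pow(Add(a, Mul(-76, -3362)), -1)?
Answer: Rational(198258, 50657728949) ≈ 3.9137e-6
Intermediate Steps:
a = Rational(430853, 198258) (a = Mul(-861706, Rational(-1, 396516)) = Rational(430853, 198258) ≈ 2.1732)
Pow(Add(a, Mul(-76, -3362)), -1) = Pow(Add(Rational(430853, 198258), Mul(-76, -3362)), -1) = Pow(Add(Rational(430853, 198258), 255512), -1) = Pow(Rational(50657728949, 198258), -1) = Rational(198258, 50657728949)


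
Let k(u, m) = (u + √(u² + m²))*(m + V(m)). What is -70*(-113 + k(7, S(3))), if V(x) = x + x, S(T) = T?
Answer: 3500 - 630*√58 ≈ -1297.9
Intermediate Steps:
V(x) = 2*x
k(u, m) = 3*m*(u + √(m² + u²)) (k(u, m) = (u + √(u² + m²))*(m + 2*m) = (u + √(m² + u²))*(3*m) = 3*m*(u + √(m² + u²)))
-70*(-113 + k(7, S(3))) = -70*(-113 + 3*3*(7 + √(3² + 7²))) = -70*(-113 + 3*3*(7 + √(9 + 49))) = -70*(-113 + 3*3*(7 + √58)) = -70*(-113 + (63 + 9*√58)) = -70*(-50 + 9*√58) = 3500 - 630*√58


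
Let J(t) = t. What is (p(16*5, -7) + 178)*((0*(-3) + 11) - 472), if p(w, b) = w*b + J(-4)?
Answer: 177946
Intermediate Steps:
p(w, b) = -4 + b*w (p(w, b) = w*b - 4 = b*w - 4 = -4 + b*w)
(p(16*5, -7) + 178)*((0*(-3) + 11) - 472) = ((-4 - 112*5) + 178)*((0*(-3) + 11) - 472) = ((-4 - 7*80) + 178)*((0 + 11) - 472) = ((-4 - 560) + 178)*(11 - 472) = (-564 + 178)*(-461) = -386*(-461) = 177946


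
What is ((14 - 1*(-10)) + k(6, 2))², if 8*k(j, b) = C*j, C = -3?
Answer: 7569/16 ≈ 473.06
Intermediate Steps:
k(j, b) = -3*j/8 (k(j, b) = (-3*j)/8 = -3*j/8)
((14 - 1*(-10)) + k(6, 2))² = ((14 - 1*(-10)) - 3/8*6)² = ((14 + 10) - 9/4)² = (24 - 9/4)² = (87/4)² = 7569/16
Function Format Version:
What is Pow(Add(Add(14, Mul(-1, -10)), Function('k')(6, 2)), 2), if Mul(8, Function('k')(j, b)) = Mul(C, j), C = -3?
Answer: Rational(7569, 16) ≈ 473.06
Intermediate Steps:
Function('k')(j, b) = Mul(Rational(-3, 8), j) (Function('k')(j, b) = Mul(Rational(1, 8), Mul(-3, j)) = Mul(Rational(-3, 8), j))
Pow(Add(Add(14, Mul(-1, -10)), Function('k')(6, 2)), 2) = Pow(Add(Add(14, Mul(-1, -10)), Mul(Rational(-3, 8), 6)), 2) = Pow(Add(Add(14, 10), Rational(-9, 4)), 2) = Pow(Add(24, Rational(-9, 4)), 2) = Pow(Rational(87, 4), 2) = Rational(7569, 16)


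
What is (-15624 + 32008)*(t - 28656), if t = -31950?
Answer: -992968704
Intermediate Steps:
(-15624 + 32008)*(t - 28656) = (-15624 + 32008)*(-31950 - 28656) = 16384*(-60606) = -992968704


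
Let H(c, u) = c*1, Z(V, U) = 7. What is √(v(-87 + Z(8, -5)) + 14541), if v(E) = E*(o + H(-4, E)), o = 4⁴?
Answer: I*√5619 ≈ 74.96*I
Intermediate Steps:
H(c, u) = c
o = 256
v(E) = 252*E (v(E) = E*(256 - 4) = E*252 = 252*E)
√(v(-87 + Z(8, -5)) + 14541) = √(252*(-87 + 7) + 14541) = √(252*(-80) + 14541) = √(-20160 + 14541) = √(-5619) = I*√5619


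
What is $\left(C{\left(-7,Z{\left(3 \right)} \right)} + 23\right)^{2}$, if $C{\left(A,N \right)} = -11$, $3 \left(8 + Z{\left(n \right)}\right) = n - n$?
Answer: $144$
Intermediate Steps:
$Z{\left(n \right)} = -8$ ($Z{\left(n \right)} = -8 + \frac{n - n}{3} = -8 + \frac{1}{3} \cdot 0 = -8 + 0 = -8$)
$\left(C{\left(-7,Z{\left(3 \right)} \right)} + 23\right)^{2} = \left(-11 + 23\right)^{2} = 12^{2} = 144$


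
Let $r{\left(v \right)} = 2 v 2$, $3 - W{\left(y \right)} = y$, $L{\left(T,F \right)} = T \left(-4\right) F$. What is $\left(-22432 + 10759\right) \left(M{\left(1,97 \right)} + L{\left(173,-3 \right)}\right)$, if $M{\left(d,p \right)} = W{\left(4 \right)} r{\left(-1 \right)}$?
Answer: $-24279840$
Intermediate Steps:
$L{\left(T,F \right)} = - 4 F T$ ($L{\left(T,F \right)} = - 4 T F = - 4 F T$)
$W{\left(y \right)} = 3 - y$
$r{\left(v \right)} = 4 v$
$M{\left(d,p \right)} = 4$ ($M{\left(d,p \right)} = \left(3 - 4\right) 4 \left(-1\right) = \left(3 - 4\right) \left(-4\right) = \left(-1\right) \left(-4\right) = 4$)
$\left(-22432 + 10759\right) \left(M{\left(1,97 \right)} + L{\left(173,-3 \right)}\right) = \left(-22432 + 10759\right) \left(4 - \left(-12\right) 173\right) = - 11673 \left(4 + 2076\right) = \left(-11673\right) 2080 = -24279840$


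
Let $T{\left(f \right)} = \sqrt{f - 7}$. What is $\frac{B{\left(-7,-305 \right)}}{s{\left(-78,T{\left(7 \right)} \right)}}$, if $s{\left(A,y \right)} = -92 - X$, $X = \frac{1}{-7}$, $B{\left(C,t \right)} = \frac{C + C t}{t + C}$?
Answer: $\frac{1862}{25077} \approx 0.074251$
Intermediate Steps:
$B{\left(C,t \right)} = \frac{C + C t}{C + t}$
$T{\left(f \right)} = \sqrt{-7 + f}$
$X = - \frac{1}{7} \approx -0.14286$
$s{\left(A,y \right)} = - \frac{643}{7}$ ($s{\left(A,y \right)} = -92 - - \frac{1}{7} = -92 + \frac{1}{7} = - \frac{643}{7}$)
$\frac{B{\left(-7,-305 \right)}}{s{\left(-78,T{\left(7 \right)} \right)}} = \frac{\left(-7\right) \frac{1}{-7 - 305} \left(1 - 305\right)}{- \frac{643}{7}} = \left(-7\right) \frac{1}{-312} \left(-304\right) \left(- \frac{7}{643}\right) = \left(-7\right) \left(- \frac{1}{312}\right) \left(-304\right) \left(- \frac{7}{643}\right) = \left(- \frac{266}{39}\right) \left(- \frac{7}{643}\right) = \frac{1862}{25077}$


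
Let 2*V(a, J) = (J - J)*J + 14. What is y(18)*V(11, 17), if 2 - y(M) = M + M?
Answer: -238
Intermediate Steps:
y(M) = 2 - 2*M (y(M) = 2 - (M + M) = 2 - 2*M)
V(a, J) = 7 (V(a, J) = ((J - J)*J + 14)/2 = (0*J + 14)/2 = (0 + 14)/2 = (½)*14 = 7)
y(18)*V(11, 17) = (2 - 2*18)*7 = (2 - 36)*7 = -34*7 = -238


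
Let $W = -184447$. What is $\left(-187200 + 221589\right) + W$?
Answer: $-150058$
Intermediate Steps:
$\left(-187200 + 221589\right) + W = \left(-187200 + 221589\right) - 184447 = 34389 - 184447 = -150058$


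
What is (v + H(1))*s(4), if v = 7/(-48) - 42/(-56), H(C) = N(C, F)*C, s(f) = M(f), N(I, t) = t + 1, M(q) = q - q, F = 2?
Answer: 0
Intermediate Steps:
M(q) = 0
N(I, t) = 1 + t
s(f) = 0
H(C) = 3*C (H(C) = (1 + 2)*C = 3*C)
v = 29/48 (v = 7*(-1/48) - 42*(-1/56) = -7/48 + ¾ = 29/48 ≈ 0.60417)
(v + H(1))*s(4) = (29/48 + 3*1)*0 = (29/48 + 3)*0 = (173/48)*0 = 0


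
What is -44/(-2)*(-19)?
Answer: -418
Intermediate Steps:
-44/(-2)*(-19) = -44*(-1)/2*(-19) = -2*(-11)*(-19) = 22*(-19) = -418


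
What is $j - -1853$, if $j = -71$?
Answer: $1782$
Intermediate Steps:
$j - -1853 = -71 - -1853 = -71 + 1853 = 1782$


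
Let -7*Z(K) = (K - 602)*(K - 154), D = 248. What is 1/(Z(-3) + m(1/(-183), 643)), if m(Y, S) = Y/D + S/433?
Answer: -137558904/1866371800567 ≈ -7.3704e-5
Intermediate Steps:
Z(K) = -(-602 + K)*(-154 + K)/7 (Z(K) = -(K - 602)*(K - 154)/7 = -(-602 + K)*(-154 + K)/7)
m(Y, S) = Y/248 + S/433
1/(Z(-3) + m(1/(-183), 643)) = 1/((-13244 + 108*(-3) - ⅐*(-3)²) + ((1/248)/(-183) + (1/433)*643)) = 1/((-13244 - 324 - ⅐*9) + ((1/248)*(-1/183) + 643/433)) = 1/((-13244 - 324 - 9/7) + (-1/45384 + 643/433)) = 1/(-94985/7 + 29181479/19651272) = 1/(-1866371800567/137558904) = -137558904/1866371800567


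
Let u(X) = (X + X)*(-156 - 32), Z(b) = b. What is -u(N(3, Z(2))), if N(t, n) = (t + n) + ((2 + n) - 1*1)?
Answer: 3008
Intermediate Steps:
N(t, n) = 1 + t + 2*n (N(t, n) = (n + t) + ((2 + n) - 1) = (n + t) + (1 + n) = 1 + t + 2*n)
u(X) = -376*X (u(X) = (2*X)*(-188) = -376*X)
-u(N(3, Z(2))) = -(-376)*(1 + 3 + 2*2) = -(-376)*(1 + 3 + 4) = -(-376)*8 = -1*(-3008) = 3008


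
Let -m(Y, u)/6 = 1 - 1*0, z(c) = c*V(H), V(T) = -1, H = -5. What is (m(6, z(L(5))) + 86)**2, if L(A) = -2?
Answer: 6400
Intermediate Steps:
z(c) = -c (z(c) = c*(-1) = -c)
m(Y, u) = -6 (m(Y, u) = -6*(1 - 1*0) = -6*(1 + 0) = -6*1 = -6)
(m(6, z(L(5))) + 86)**2 = (-6 + 86)**2 = 80**2 = 6400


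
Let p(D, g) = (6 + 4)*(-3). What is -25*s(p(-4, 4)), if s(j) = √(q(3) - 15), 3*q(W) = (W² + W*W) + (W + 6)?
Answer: -25*I*√6 ≈ -61.237*I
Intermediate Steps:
q(W) = 2 + W/3 + 2*W²/3 (q(W) = ((W² + W*W) + (W + 6))/3 = ((W² + W²) + (6 + W))/3 = (2*W² + (6 + W))/3 = (6 + W + 2*W²)/3 = 2 + W/3 + 2*W²/3)
p(D, g) = -30 (p(D, g) = 10*(-3) = -30)
s(j) = I*√6 (s(j) = √((2 + (⅓)*3 + (⅔)*3²) - 15) = √((2 + 1 + (⅔)*9) - 15) = √((2 + 1 + 6) - 15) = √(9 - 15) = √(-6) = I*√6)
-25*s(p(-4, 4)) = -25*I*√6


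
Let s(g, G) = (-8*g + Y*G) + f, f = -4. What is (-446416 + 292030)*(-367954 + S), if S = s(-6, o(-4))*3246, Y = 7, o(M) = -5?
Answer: 52296713640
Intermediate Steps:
s(g, G) = -4 - 8*g + 7*G (s(g, G) = (-8*g + 7*G) - 4 = -4 - 8*g + 7*G)
S = 29214 (S = (-4 - 8*(-6) + 7*(-5))*3246 = (-4 + 48 - 35)*3246 = 9*3246 = 29214)
(-446416 + 292030)*(-367954 + S) = (-446416 + 292030)*(-367954 + 29214) = -154386*(-338740) = 52296713640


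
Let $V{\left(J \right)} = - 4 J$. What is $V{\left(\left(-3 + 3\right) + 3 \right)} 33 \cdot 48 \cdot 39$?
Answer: $-741312$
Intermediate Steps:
$V{\left(\left(-3 + 3\right) + 3 \right)} 33 \cdot 48 \cdot 39 = - 4 \left(\left(-3 + 3\right) + 3\right) 33 \cdot 48 \cdot 39 = - 4 \left(0 + 3\right) 1584 \cdot 39 = \left(-4\right) 3 \cdot 61776 = \left(-12\right) 61776 = -741312$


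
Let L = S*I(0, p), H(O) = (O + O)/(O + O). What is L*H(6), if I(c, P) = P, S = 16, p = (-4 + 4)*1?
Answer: 0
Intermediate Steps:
p = 0 (p = 0*1 = 0)
H(O) = 1 (H(O) = (2*O)/((2*O)) = (2*O)*(1/(2*O)) = 1)
L = 0 (L = 16*0 = 0)
L*H(6) = 0*1 = 0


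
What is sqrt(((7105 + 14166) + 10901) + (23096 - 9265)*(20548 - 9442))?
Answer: sqrt(153639258) ≈ 12395.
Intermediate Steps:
sqrt(((7105 + 14166) + 10901) + (23096 - 9265)*(20548 - 9442)) = sqrt((21271 + 10901) + 13831*11106) = sqrt(32172 + 153607086) = sqrt(153639258)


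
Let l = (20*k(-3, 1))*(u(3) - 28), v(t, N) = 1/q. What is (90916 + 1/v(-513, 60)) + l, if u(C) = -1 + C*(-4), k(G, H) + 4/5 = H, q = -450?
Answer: 90302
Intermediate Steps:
k(G, H) = -4/5 + H
u(C) = -1 - 4*C
v(t, N) = -1/450 (v(t, N) = 1/(-450) = -1/450)
l = -164 (l = (20*(-4/5 + 1))*((-1 - 4*3) - 28) = (20*(1/5))*((-1 - 12) - 28) = 4*(-13 - 28) = 4*(-41) = -164)
(90916 + 1/v(-513, 60)) + l = (90916 + 1/(-1/450)) - 164 = (90916 - 450) - 164 = 90466 - 164 = 90302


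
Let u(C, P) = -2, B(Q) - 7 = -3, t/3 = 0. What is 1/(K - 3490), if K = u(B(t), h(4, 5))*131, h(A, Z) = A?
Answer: -1/3752 ≈ -0.00026652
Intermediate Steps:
t = 0 (t = 3*0 = 0)
B(Q) = 4 (B(Q) = 7 - 3 = 4)
K = -262 (K = -2*131 = -262)
1/(K - 3490) = 1/(-262 - 3490) = 1/(-3752) = -1/3752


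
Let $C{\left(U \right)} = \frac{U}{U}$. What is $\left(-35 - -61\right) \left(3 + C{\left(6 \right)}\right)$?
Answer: $104$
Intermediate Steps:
$C{\left(U \right)} = 1$
$\left(-35 - -61\right) \left(3 + C{\left(6 \right)}\right) = \left(-35 - -61\right) \left(3 + 1\right) = \left(-35 + 61\right) 4 = 26 \cdot 4 = 104$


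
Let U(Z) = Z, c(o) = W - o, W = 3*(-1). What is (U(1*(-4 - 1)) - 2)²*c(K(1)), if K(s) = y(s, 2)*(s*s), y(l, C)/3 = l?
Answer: -294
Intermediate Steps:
y(l, C) = 3*l
W = -3
K(s) = 3*s³ (K(s) = (3*s)*(s*s) = (3*s)*s² = 3*s³)
c(o) = -3 - o
(U(1*(-4 - 1)) - 2)²*c(K(1)) = (1*(-4 - 1) - 2)²*(-3 - 3*1³) = (1*(-5) - 2)²*(-3 - 3) = (-5 - 2)²*(-3 - 1*3) = (-7)²*(-3 - 3) = 49*(-6) = -294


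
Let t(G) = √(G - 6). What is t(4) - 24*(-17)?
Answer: 408 + I*√2 ≈ 408.0 + 1.4142*I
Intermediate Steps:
t(G) = √(-6 + G)
t(4) - 24*(-17) = √(-6 + 4) - 24*(-17) = √(-2) + 408 = I*√2 + 408 = 408 + I*√2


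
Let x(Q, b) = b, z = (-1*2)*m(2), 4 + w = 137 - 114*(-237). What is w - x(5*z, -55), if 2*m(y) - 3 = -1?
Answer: 27206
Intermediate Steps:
m(y) = 1 (m(y) = 3/2 + (½)*(-1) = 3/2 - ½ = 1)
w = 27151 (w = -4 + (137 - 114*(-237)) = -4 + (137 + 27018) = -4 + 27155 = 27151)
z = -2 (z = -1*2*1 = -2*1 = -2)
w - x(5*z, -55) = 27151 - 1*(-55) = 27151 + 55 = 27206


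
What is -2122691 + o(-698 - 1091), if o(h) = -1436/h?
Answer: -3797492763/1789 ≈ -2.1227e+6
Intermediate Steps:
-2122691 + o(-698 - 1091) = -2122691 - 1436/(-698 - 1091) = -2122691 - 1436/(-1789) = -2122691 - 1436*(-1/1789) = -2122691 + 1436/1789 = -3797492763/1789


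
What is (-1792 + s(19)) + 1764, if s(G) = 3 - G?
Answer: -44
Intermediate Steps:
(-1792 + s(19)) + 1764 = (-1792 + (3 - 1*19)) + 1764 = (-1792 + (3 - 19)) + 1764 = (-1792 - 16) + 1764 = -1808 + 1764 = -44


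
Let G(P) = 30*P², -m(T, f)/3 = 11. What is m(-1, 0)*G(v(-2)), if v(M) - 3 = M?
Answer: -990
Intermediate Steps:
m(T, f) = -33 (m(T, f) = -3*11 = -33)
v(M) = 3 + M
m(-1, 0)*G(v(-2)) = -990*(3 - 2)² = -990*1² = -990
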